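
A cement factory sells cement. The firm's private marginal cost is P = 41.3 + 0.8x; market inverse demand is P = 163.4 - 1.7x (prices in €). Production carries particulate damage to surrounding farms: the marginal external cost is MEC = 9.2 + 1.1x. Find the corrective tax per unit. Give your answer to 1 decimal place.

tax = €43.7 per unit

Social marginal cost = private MC + MEC = 50.5 + 1.9x.
Set SMC = demand: 50.5 + 1.9x = 163.4 - 1.7x → x* = 31.3611.
The Pigouvian tax equals MEC at x*: 9.2 + 1.1×31.3611 = 43.6972.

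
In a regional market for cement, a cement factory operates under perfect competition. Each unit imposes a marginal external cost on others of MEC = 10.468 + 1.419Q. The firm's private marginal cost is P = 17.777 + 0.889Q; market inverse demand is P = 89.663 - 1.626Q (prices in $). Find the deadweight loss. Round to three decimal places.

Market equilibrium (private): 17.777 + 0.889Q = 89.663 - 1.626Q → Q_m = 28.5829.
Social marginal cost = private MC + MEC = 28.245 + 2.308Q.
Set SMC = demand: 28.245 + 2.308Q = 89.663 - 1.626Q → Q* = 15.6121.
Height of the DWL triangle at Q_m is SMC(Q_m) − demand(Q_m) = MEC(Q_m) = 51.0271.
DWL = ½ × 12.9708 × 51.0271 = 330.9312.

DWL = $330.931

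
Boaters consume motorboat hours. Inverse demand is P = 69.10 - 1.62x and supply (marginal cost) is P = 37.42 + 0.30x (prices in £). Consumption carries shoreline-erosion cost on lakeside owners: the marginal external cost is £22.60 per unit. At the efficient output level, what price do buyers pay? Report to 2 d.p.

Social marginal benefit = demand − MEC = 46.50 - 1.62x.
Set SMB = MC: 46.50 - 1.62x = 37.42 + 0.30x → x* = 4.7292.
Consumer price on the demand curve at x*: 69.10 − 1.62×4.7292 = 61.4387.

P = £61.44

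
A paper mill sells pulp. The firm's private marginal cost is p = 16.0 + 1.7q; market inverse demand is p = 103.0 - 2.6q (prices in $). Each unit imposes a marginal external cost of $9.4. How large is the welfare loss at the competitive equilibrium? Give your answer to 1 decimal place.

DWL = $10.3

Market equilibrium (private): 16.0 + 1.7q = 103.0 - 2.6q → q_m = 20.2326.
Social marginal cost = private MC + MEC = 25.4 + 1.7q.
Set SMC = demand: 25.4 + 1.7q = 103.0 - 2.6q → q* = 18.0465.
Between q* and q_m the wedge SMC − demand runs linearly from 0 to MEC(q_m), so the loss is a triangle.
DWL = ½ × 2.1861 × 9.4000 = 10.2747.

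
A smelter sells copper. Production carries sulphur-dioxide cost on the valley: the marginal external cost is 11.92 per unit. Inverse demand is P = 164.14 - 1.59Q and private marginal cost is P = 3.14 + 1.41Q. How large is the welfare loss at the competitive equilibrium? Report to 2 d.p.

DWL = 23.68

Market equilibrium (private): 3.14 + 1.41Q = 164.14 - 1.59Q → Q_m = 53.6667.
Social marginal cost = private MC + MEC = 15.06 + 1.41Q.
Set SMC = demand: 15.06 + 1.41Q = 164.14 - 1.59Q → Q* = 49.6933.
The welfare-loss triangle has base |Q_m − Q*| and height MEC(Q_m) (the vertical gap between SMC and demand is zero at Q* and MEC at Q_m).
DWL = ½ × 3.9734 × 11.9200 = 23.6815.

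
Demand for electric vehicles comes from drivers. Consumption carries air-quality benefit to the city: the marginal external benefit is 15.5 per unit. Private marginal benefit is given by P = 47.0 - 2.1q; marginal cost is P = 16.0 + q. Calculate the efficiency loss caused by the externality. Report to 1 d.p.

DWL = 38.8

Market equilibrium (private): 16.0 + q = 47.0 - 2.1q → q_m = 10.0000.
Social marginal benefit = demand + MEB = 62.5 - 2.1q.
Set SMB = MC: 62.5 - 2.1q = 16.0 + q → q* = 15.0000.
Height of the DWL triangle at q_m is SMB(q_m) − MC(q_m) = MEB(q_m) = 15.5000.
DWL = ½ × 5.0000 × 15.5000 = 38.7500.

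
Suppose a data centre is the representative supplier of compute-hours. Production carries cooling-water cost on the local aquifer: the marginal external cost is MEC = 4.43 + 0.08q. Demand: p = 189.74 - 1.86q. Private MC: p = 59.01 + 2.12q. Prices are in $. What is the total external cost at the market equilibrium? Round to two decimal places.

Market equilibrium (private): 59.01 + 2.12q = 189.74 - 1.86q → q_m = 32.8467.
Total external cost = ∫₀^{q_m} (4.43 + 0.08q) dq = 4.43×32.8467 + ½×0.08×32.8467² = 188.6671.

$188.67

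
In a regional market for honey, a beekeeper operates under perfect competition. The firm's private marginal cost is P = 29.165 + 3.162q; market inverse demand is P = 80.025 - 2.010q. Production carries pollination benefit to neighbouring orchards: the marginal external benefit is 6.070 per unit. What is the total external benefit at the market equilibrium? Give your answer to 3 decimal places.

59.691

Market equilibrium (private): 29.165 + 3.162q = 80.025 - 2.010q → q_m = 9.8337.
Total external benefit = MEB × q_m = 6.070 × 9.8337 = 59.6906.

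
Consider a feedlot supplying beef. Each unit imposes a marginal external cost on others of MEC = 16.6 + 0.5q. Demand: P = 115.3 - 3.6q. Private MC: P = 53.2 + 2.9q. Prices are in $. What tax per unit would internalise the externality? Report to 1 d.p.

tax = $19.9 per unit

Social marginal cost = private MC + MEC = 69.8 + 3.4q.
Set SMC = demand: 69.8 + 3.4q = 115.3 - 3.6q → q* = 6.5000.
The Pigouvian tax equals MEC at q*: 16.6 + 0.5×6.5000 = 19.8500.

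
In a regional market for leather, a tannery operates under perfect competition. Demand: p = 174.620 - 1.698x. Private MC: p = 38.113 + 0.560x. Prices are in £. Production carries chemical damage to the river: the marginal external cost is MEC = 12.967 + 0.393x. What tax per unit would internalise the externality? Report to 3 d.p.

tax = £31.281 per unit

Social marginal cost = private MC + MEC = 51.080 + 0.953x.
Set SMC = demand: 51.080 + 0.953x = 174.620 - 1.698x → x* = 46.6013.
The Pigouvian tax equals MEC at x*: 12.967 + 0.393×46.6013 = 31.2813.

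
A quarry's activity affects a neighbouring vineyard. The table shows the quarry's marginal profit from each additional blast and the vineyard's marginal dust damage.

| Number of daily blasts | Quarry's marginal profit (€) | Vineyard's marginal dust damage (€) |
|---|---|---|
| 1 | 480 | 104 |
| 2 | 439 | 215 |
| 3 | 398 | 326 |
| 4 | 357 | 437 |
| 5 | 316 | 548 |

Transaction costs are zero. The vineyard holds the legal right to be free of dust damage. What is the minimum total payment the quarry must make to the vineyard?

Efficient level: marginal profit ≥ marginal dust damage through level 3, so k* = 3.
With the vineyard holding the right, the quarry must at least compensate total damage at k*: 104 + 215 + 326 = 645.

€645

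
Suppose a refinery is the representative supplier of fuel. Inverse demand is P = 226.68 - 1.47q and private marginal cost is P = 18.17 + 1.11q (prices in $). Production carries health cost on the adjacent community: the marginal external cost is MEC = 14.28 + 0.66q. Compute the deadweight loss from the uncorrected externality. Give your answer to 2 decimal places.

DWL = $705.62

Market equilibrium (private): 18.17 + 1.11q = 226.68 - 1.47q → q_m = 80.8178.
Social marginal cost = private MC + MEC = 32.45 + 1.77q.
Set SMC = demand: 32.45 + 1.77q = 226.68 - 1.47q → q* = 59.9475.
The welfare-loss triangle has base |q_m − q*| and height MEC(q_m) (the vertical gap between SMC and demand is zero at q* and MEC at q_m).
DWL = ½ × 20.8703 × 67.6198 = 705.6228.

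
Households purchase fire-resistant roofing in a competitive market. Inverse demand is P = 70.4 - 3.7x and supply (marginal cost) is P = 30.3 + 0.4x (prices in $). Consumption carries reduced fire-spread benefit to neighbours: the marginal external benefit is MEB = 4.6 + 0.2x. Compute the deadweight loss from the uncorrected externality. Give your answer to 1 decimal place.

DWL = $5.5

Market equilibrium (private): 30.3 + 0.4x = 70.4 - 3.7x → x_m = 9.7805.
Social marginal benefit = demand + MEB = 75.0 - 3.5x.
Set SMB = MC: 75.0 - 3.5x = 30.3 + 0.4x → x* = 11.4615.
The loss is the area between SMB and MC from x* to x_m; with linear curves that's a triangle of height MEB(x_m).
DWL = ½ × 1.6810 × 6.5561 = 5.5104.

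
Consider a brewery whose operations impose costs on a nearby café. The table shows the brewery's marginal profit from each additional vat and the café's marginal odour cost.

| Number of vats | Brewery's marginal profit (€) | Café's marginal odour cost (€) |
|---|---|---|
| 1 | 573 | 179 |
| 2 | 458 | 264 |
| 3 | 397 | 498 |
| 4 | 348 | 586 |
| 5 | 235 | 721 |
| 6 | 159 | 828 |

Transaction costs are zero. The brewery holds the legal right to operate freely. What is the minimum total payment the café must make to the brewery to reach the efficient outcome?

Left alone the brewery would choose level 6 (marginal profit stays positive).
Efficient level: k* = 2 (marginal profit ≥ marginal odour cost through 2).
The café must at least cover the brewery's forgone profit from cutting 6→2: 397 + 348 + 235 + 159 = 1139.

€1139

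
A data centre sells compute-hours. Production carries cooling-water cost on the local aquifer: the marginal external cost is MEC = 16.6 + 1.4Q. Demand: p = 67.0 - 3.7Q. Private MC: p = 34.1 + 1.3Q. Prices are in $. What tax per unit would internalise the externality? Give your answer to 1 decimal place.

Social marginal cost = private MC + MEC = 50.7 + 2.7Q.
Set SMC = demand: 50.7 + 2.7Q = 67.0 - 3.7Q → Q* = 2.5469.
The Pigouvian tax equals MEC at Q*: 16.6 + 1.4×2.5469 = 20.1657.

tax = $20.2 per unit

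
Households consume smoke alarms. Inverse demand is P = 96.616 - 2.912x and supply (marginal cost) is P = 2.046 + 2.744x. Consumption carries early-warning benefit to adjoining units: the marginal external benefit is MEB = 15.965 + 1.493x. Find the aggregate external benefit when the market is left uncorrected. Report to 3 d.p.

Market equilibrium (private): 2.046 + 2.744x = 96.616 - 2.912x → x_m = 16.7203.
Total external benefit = ∫₀^{x_m} (15.965 + 1.493x) dx = 15.965×16.7203 + ½×1.493×16.7203² = 475.6374.

475.637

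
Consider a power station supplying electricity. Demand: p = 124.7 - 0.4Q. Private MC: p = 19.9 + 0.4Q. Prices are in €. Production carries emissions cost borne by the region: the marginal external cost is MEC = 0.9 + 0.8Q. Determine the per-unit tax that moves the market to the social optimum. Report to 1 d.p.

Social marginal cost = private MC + MEC = 20.8 + 1.2Q.
Set SMC = demand: 20.8 + 1.2Q = 124.7 - 0.4Q → Q* = 64.9375.
The Pigouvian tax equals MEC at Q*: 0.9 + 0.8×64.9375 = 52.8500.

tax = €52.9 per unit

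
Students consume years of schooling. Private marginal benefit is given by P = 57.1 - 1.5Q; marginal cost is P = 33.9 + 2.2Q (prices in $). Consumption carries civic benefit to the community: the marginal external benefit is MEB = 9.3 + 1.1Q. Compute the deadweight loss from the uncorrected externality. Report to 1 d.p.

DWL = $50.5

Market equilibrium (private): 33.9 + 2.2Q = 57.1 - 1.5Q → Q_m = 6.2703.
Social marginal benefit = demand + MEB = 66.4 - 0.4Q.
Set SMB = MC: 66.4 - 0.4Q = 33.9 + 2.2Q → Q* = 12.5000.
Height of the DWL triangle at Q_m is SMB(Q_m) − MC(Q_m) = MEB(Q_m) = 16.1973.
DWL = ½ × 6.2297 × 16.1973 = 50.4522.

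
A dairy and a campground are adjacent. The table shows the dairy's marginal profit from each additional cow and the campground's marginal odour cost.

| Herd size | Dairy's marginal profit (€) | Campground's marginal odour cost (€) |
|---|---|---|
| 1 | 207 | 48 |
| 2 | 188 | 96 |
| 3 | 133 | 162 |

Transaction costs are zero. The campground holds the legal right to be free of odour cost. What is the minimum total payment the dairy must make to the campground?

Efficient level: marginal profit ≥ marginal odour cost through level 2, so k* = 2.
With the campground holding the right, the dairy must at least compensate total damage at k*: 48 + 96 = 144.

€144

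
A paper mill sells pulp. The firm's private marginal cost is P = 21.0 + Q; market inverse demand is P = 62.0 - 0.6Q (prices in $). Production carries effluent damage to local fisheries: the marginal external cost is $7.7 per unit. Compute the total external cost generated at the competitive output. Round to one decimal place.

Market equilibrium (private): 21.0 + Q = 62.0 - 0.6Q → Q_m = 25.6250.
Total external cost = MEC × Q_m = 7.7 × 25.6250 = 197.3125.

$197.3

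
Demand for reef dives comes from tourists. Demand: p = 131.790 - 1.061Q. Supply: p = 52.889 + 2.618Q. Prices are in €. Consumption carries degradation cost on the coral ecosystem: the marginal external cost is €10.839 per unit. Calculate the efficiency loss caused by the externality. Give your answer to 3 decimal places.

DWL = €15.967

Market equilibrium (private): 52.889 + 2.618Q = 131.790 - 1.061Q → Q_m = 21.4463.
Social marginal benefit = demand − MEC = 120.951 - 1.061Q.
Set SMB = MC: 120.951 - 1.061Q = 52.889 + 2.618Q → Q* = 18.5001.
The loss is the area between SMB and MC from Q* to Q_m; with linear curves that's a triangle of height MEC(Q_m).
DWL = ½ × 2.9462 × 10.8390 = 15.9669.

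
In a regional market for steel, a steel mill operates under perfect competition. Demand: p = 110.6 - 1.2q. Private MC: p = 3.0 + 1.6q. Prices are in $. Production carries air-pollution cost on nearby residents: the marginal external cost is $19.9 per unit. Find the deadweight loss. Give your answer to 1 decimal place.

DWL = $70.7

Market equilibrium (private): 3.0 + 1.6q = 110.6 - 1.2q → q_m = 38.4286.
Social marginal cost = private MC + MEC = 22.9 + 1.6q.
Set SMC = demand: 22.9 + 1.6q = 110.6 - 1.2q → q* = 31.3214.
Height of the DWL triangle at q_m is SMC(q_m) − demand(q_m) = MEC(q_m) = 19.9000.
DWL = ½ × 7.1072 × 19.9000 = 70.7166.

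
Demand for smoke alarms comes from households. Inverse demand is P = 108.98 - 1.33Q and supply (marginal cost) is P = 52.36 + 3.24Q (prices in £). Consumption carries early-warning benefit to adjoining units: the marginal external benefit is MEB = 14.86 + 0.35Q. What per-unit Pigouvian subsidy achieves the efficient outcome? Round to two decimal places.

Social marginal benefit = demand + MEB = 123.84 - 0.98Q.
Set SMB = MC: 123.84 - 0.98Q = 52.36 + 3.24Q → Q* = 16.9384.
The Pigouvian subsidy equals MEB at Q*: 14.86 + 0.35×16.9384 = 20.7884.

subsidy = £20.79 per unit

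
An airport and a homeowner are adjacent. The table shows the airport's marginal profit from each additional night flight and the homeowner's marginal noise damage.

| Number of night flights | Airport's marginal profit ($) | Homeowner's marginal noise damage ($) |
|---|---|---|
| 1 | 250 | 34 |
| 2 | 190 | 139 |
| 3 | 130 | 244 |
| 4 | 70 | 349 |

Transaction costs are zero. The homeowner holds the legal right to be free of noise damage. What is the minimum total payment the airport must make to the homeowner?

Efficient level: marginal profit ≥ marginal noise damage through level 2, so k* = 2.
With the homeowner holding the right, the airport must at least compensate total damage at k*: 34 + 139 = 173.

$173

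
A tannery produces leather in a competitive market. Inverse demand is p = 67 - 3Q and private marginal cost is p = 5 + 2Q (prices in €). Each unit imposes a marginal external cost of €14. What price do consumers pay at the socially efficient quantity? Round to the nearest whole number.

Social marginal cost = private MC + MEC = 19 + 2Q.
Set SMC = demand: 19 + 2Q = 67 - 3Q → Q* = 9.6000.
Consumer price on the demand curve at Q*: 67 − 3×9.6000 = 38.2000.

P = €38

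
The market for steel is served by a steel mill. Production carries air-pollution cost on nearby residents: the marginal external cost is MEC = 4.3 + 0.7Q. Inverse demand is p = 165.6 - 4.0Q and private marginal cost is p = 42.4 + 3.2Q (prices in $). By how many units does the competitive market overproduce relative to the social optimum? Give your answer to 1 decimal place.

2.1 units

Market equilibrium (private): 42.4 + 3.2Q = 165.6 - 4.0Q → Q_m = 17.1111.
Social marginal cost = private MC + MEC = 46.7 + 3.9Q.
Set SMC = demand: 46.7 + 3.9Q = 165.6 - 4.0Q → Q* = 15.0506.
Gap = |17.1111 − 15.0506| = 2.0605.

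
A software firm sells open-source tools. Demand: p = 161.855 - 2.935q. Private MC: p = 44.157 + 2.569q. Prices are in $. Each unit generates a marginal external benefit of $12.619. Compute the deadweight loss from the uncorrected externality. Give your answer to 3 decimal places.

Market equilibrium (private): 44.157 + 2.569q = 161.855 - 2.935q → q_m = 21.3841.
Social marginal cost = private MC − MEB = 31.538 + 2.569q.
Set SMC = demand: 31.538 + 2.569q = 161.855 - 2.935q → q* = 23.6768.
Height of the DWL triangle at q_m is demand(q_m) − SMC(q_m) = MEB(q_m) = 12.6190.
DWL = ½ × 2.2927 × 12.6190 = 14.4658.

DWL = $14.466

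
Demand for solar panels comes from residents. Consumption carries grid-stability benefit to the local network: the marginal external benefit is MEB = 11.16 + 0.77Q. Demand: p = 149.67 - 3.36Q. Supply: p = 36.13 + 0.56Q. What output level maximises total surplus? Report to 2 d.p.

Social marginal benefit = demand + MEB = 160.83 - 2.59Q.
Set SMB = MC: 160.83 - 2.59Q = 36.13 + 0.56Q → Q* = 39.5873.

Q* = 39.59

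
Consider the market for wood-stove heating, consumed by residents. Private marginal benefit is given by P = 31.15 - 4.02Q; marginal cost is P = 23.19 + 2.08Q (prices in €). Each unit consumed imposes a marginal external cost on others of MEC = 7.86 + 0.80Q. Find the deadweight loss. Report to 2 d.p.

DWL = €5.74

Market equilibrium (private): 23.19 + 2.08Q = 31.15 - 4.02Q → Q_m = 1.3049.
Social marginal benefit = demand − MEC = 23.29 - 4.82Q.
Set SMB = MC: 23.29 - 4.82Q = 23.19 + 2.08Q → Q* = 0.0145.
Height of the DWL triangle at Q_m is MC(Q_m) − SMB(Q_m) = MEC(Q_m) = 8.9039.
DWL = ½ × 1.2904 × 8.9039 = 5.7448.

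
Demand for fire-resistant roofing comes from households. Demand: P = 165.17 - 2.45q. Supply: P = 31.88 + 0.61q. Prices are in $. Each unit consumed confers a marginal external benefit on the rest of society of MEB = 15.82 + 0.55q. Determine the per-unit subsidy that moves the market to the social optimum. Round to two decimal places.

subsidy = $48.49 per unit

Social marginal benefit = demand + MEB = 180.99 - 1.90q.
Set SMB = MC: 180.99 - 1.90q = 31.88 + 0.61q → q* = 59.4064.
The Pigouvian subsidy equals MEB at q*: 15.82 + 0.55×59.4064 = 48.4935.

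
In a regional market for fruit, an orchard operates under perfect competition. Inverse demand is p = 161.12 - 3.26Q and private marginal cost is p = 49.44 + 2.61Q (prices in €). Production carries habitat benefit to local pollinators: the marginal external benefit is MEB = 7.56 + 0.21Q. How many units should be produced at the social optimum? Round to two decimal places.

Social marginal cost = private MC − MEB = 41.88 + 2.40Q.
Set SMC = demand: 41.88 + 2.40Q = 161.12 - 3.26Q → Q* = 21.0671.

Q* = 21.07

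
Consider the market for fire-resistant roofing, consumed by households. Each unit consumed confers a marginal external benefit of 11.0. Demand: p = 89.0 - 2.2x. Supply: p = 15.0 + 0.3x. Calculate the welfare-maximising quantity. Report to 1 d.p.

x* = 34.0

Social marginal benefit = demand + MEB = 100.0 - 2.2x.
Set SMB = MC: 100.0 - 2.2x = 15.0 + 0.3x → x* = 34.0000.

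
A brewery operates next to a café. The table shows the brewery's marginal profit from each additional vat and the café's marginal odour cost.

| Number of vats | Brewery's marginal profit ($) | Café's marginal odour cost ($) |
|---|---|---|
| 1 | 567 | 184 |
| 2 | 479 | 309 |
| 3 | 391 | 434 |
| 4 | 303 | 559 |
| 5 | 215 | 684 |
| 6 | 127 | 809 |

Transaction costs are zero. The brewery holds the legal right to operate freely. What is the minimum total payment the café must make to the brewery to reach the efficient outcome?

Left alone the brewery would choose level 6 (marginal profit stays positive).
Efficient level: k* = 2 (marginal profit ≥ marginal odour cost through 2).
The café must at least cover the brewery's forgone profit from cutting 6→2: 391 + 303 + 215 + 127 = 1036.

$1036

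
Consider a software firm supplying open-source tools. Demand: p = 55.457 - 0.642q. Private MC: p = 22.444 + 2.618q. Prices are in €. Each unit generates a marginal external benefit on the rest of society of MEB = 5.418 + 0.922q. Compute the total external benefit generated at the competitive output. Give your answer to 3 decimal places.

€102.142

Market equilibrium (private): 22.444 + 2.618q = 55.457 - 0.642q → q_m = 10.1267.
Total external benefit = ∫₀^{q_m} (5.418 + 0.922q) dq = 5.418×10.1267 + ½×0.922×10.1267² = 102.1420.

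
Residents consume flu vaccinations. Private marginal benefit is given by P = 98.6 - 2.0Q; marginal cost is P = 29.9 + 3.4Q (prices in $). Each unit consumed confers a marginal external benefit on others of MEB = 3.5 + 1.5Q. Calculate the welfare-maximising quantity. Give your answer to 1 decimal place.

Social marginal benefit = demand + MEB = 102.1 - 0.5Q.
Set SMB = MC: 102.1 - 0.5Q = 29.9 + 3.4Q → Q* = 18.5128.

Q* = 18.5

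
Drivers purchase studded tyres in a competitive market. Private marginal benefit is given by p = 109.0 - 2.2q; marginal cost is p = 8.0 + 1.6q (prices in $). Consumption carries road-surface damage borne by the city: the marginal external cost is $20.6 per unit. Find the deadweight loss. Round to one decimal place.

Market equilibrium (private): 8.0 + 1.6q = 109.0 - 2.2q → q_m = 26.5789.
Social marginal benefit = demand − MEC = 88.4 - 2.2q.
Set SMB = MC: 88.4 - 2.2q = 8.0 + 1.6q → q* = 21.1579.
The loss is the area between SMB and MC from q* to q_m; with linear curves that's a triangle of height MEC(q_m).
DWL = ½ × 5.4210 × 20.6000 = 55.8363.

DWL = $55.8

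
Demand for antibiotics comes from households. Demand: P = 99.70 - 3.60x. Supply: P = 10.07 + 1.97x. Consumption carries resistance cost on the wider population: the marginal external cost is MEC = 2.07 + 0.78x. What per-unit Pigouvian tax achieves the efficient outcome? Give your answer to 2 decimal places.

Social marginal benefit = demand − MEC = 97.63 - 4.38x.
Set SMB = MC: 97.63 - 4.38x = 10.07 + 1.97x → x* = 13.7890.
The Pigouvian tax equals MEC at x*: 2.07 + 0.78×13.7890 = 12.8254.

tax = 12.83 per unit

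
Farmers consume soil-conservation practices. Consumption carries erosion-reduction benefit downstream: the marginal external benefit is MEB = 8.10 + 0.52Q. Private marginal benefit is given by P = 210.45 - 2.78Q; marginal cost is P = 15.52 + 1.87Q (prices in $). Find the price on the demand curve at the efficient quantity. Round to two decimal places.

Social marginal benefit = demand + MEB = 218.55 - 2.26Q.
Set SMB = MC: 218.55 - 2.26Q = 15.52 + 1.87Q → Q* = 49.1598.
Consumer price on the demand curve at Q*: 210.45 − 2.78×49.1598 = 73.7858.

P = $73.79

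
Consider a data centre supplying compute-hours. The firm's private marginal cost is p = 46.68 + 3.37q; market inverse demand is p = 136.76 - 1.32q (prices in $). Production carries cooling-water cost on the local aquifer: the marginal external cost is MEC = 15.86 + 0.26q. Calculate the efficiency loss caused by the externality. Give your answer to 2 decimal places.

DWL = $43.93

Market equilibrium (private): 46.68 + 3.37q = 136.76 - 1.32q → q_m = 19.2068.
Social marginal cost = private MC + MEC = 62.54 + 3.63q.
Set SMC = demand: 62.54 + 3.63q = 136.76 - 1.32q → q* = 14.9939.
The welfare-loss triangle has base |q_m − q*| and height MEC(q_m) (the vertical gap between SMC and demand is zero at q* and MEC at q_m).
DWL = ½ × 4.2129 × 20.8538 = 43.9275.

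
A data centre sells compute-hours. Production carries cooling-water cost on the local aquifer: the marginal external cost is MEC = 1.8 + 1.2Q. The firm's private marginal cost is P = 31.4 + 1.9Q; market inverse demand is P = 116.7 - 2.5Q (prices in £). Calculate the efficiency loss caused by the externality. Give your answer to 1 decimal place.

DWL = £56.1

Market equilibrium (private): 31.4 + 1.9Q = 116.7 - 2.5Q → Q_m = 19.3864.
Social marginal cost = private MC + MEC = 33.2 + 3.1Q.
Set SMC = demand: 33.2 + 3.1Q = 116.7 - 2.5Q → Q* = 14.9107.
Between Q* and Q_m the wedge SMC − demand runs linearly from 0 to MEC(Q_m), so the loss is a triangle.
DWL = ½ × 4.4757 × 25.0636 = 56.0886.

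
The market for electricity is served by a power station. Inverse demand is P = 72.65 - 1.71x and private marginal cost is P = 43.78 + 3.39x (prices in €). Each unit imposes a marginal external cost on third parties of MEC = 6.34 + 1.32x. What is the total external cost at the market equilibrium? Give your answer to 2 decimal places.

€57.04

Market equilibrium (private): 43.78 + 3.39x = 72.65 - 1.71x → x_m = 5.6608.
Total external cost = ∫₀^{x_m} (6.34 + 1.32x) dx = 6.34×5.6608 + ½×1.32×5.6608² = 57.0389.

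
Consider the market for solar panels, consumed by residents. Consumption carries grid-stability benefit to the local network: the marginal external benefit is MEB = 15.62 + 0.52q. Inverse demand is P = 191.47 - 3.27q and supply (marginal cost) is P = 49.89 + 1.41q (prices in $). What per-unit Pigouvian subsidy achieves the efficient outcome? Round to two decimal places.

Social marginal benefit = demand + MEB = 207.09 - 2.75q.
Set SMB = MC: 207.09 - 2.75q = 49.89 + 1.41q → q* = 37.7885.
The Pigouvian subsidy equals MEB at q*: 15.62 + 0.52×37.7885 = 35.2700.

subsidy = $35.27 per unit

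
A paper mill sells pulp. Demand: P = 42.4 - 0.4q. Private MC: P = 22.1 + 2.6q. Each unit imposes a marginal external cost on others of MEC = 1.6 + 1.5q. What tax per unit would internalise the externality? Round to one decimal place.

tax = 7.8 per unit

Social marginal cost = private MC + MEC = 23.7 + 4.1q.
Set SMC = demand: 23.7 + 4.1q = 42.4 - 0.4q → q* = 4.1556.
The Pigouvian tax equals MEC at q*: 1.6 + 1.5×4.1556 = 7.8334.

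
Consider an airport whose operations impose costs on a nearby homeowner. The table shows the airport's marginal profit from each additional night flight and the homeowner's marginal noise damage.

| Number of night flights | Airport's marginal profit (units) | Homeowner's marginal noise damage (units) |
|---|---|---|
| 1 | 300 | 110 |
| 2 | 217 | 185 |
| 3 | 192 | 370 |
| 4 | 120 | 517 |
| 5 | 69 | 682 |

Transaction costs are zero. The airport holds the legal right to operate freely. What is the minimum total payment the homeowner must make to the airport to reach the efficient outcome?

381

Left alone the airport would choose level 5 (marginal profit stays positive).
Efficient level: k* = 2 (marginal profit ≥ marginal noise damage through 2).
The homeowner must at least cover the airport's forgone profit from cutting 5→2: 192 + 120 + 69 = 381.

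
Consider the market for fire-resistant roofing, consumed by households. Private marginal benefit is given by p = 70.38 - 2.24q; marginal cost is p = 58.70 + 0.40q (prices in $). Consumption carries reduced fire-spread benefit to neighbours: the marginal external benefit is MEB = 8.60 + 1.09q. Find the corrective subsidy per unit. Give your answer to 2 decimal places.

Social marginal benefit = demand + MEB = 78.98 - 1.15q.
Set SMB = MC: 78.98 - 1.15q = 58.70 + 0.40q → q* = 13.0839.
The Pigouvian subsidy equals MEB at q*: 8.60 + 1.09×13.0839 = 22.8615.

subsidy = $22.86 per unit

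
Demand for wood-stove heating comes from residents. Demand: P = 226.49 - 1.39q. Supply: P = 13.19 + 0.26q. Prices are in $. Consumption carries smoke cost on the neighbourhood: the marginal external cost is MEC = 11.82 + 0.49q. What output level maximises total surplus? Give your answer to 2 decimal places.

Social marginal benefit = demand − MEC = 214.67 - 1.88q.
Set SMB = MC: 214.67 - 1.88q = 13.19 + 0.26q → q* = 94.1495.

q* = 94.15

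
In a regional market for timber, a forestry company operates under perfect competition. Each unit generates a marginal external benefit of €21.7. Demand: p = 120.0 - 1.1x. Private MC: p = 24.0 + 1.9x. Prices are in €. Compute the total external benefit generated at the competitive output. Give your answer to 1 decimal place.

€694.4

Market equilibrium (private): 24.0 + 1.9x = 120.0 - 1.1x → x_m = 32.0000.
Total external benefit = MEB × x_m = 21.7 × 32.0000 = 694.4000.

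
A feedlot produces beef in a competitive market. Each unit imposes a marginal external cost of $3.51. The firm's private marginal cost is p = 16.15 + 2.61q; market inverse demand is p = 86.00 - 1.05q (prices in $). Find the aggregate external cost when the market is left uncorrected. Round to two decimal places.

$66.99

Market equilibrium (private): 16.15 + 2.61q = 86.00 - 1.05q → q_m = 19.0847.
Total external cost = MEC × q_m = 3.51 × 19.0847 = 66.9873.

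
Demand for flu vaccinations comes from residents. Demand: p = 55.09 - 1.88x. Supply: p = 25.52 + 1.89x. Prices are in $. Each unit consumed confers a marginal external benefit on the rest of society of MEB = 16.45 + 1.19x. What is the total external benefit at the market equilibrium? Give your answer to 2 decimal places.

$165.63

Market equilibrium (private): 25.52 + 1.89x = 55.09 - 1.88x → x_m = 7.8435.
Total external benefit = ∫₀^{x_m} (16.45 + 1.19x) dx = 16.45×7.8435 + ½×1.19×7.8435² = 165.6303.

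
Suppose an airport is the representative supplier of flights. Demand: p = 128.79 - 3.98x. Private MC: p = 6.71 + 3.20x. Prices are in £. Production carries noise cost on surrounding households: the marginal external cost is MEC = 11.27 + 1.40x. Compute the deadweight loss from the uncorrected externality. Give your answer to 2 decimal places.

Market equilibrium (private): 6.71 + 3.20x = 128.79 - 3.98x → x_m = 17.0028.
Social marginal cost = private MC + MEC = 17.98 + 4.60x.
Set SMC = demand: 17.98 + 4.60x = 128.79 - 3.98x → x* = 12.9149.
Between x* and x_m the wedge SMC − demand runs linearly from 0 to MEC(x_m), so the loss is a triangle.
DWL = ½ × 4.0879 × 35.0739 = 71.6893.

DWL = £71.69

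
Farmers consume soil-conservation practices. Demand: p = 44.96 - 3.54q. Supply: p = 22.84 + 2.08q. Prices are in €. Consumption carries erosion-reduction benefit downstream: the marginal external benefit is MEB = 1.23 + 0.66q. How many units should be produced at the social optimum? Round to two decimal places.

q* = 4.71

Social marginal benefit = demand + MEB = 46.19 - 2.88q.
Set SMB = MC: 46.19 - 2.88q = 22.84 + 2.08q → q* = 4.7077.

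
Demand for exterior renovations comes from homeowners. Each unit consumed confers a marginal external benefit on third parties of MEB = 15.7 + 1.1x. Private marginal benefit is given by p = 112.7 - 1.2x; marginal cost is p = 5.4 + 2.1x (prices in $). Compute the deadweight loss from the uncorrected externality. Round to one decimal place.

DWL = $602.0

Market equilibrium (private): 5.4 + 2.1x = 112.7 - 1.2x → x_m = 32.5152.
Social marginal benefit = demand + MEB = 128.4 - 0.1x.
Set SMB = MC: 128.4 - 0.1x = 5.4 + 2.1x → x* = 55.9091.
Between x* and x_m the wedge SMB − MC runs linearly from 0 to MEB(x_m), so the loss is a triangle.
DWL = ½ × 23.3939 × 51.4667 = 602.0034.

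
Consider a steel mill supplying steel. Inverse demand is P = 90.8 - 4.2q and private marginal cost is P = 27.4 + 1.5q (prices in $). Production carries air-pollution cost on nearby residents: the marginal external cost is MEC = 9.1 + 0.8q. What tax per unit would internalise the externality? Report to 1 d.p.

Social marginal cost = private MC + MEC = 36.5 + 2.3q.
Set SMC = demand: 36.5 + 2.3q = 90.8 - 4.2q → q* = 8.3538.
The Pigouvian tax equals MEC at q*: 9.1 + 0.8×8.3538 = 15.7830.

tax = $15.8 per unit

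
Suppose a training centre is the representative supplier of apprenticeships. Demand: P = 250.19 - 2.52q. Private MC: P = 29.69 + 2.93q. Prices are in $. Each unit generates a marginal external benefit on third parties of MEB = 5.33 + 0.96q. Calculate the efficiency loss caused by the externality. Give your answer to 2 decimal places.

DWL = $217.26

Market equilibrium (private): 29.69 + 2.93q = 250.19 - 2.52q → q_m = 40.4587.
Social marginal cost = private MC − MEB = 24.36 + 1.97q.
Set SMC = demand: 24.36 + 1.97q = 250.19 - 2.52q → q* = 50.2962.
The welfare-loss triangle has base |q_m − q*| and height MEB(q_m) (the vertical gap between SMC and demand is zero at q* and MEB at q_m).
DWL = ½ × 9.8375 × 44.1704 = 217.2632.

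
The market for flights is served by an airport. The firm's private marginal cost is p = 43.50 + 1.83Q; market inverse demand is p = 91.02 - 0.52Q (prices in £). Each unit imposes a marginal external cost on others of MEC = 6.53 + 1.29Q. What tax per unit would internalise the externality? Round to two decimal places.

Social marginal cost = private MC + MEC = 50.03 + 3.12Q.
Set SMC = demand: 50.03 + 3.12Q = 91.02 - 0.52Q → Q* = 11.2610.
The Pigouvian tax equals MEC at Q*: 6.53 + 1.29×11.2610 = 21.0567.

tax = £21.06 per unit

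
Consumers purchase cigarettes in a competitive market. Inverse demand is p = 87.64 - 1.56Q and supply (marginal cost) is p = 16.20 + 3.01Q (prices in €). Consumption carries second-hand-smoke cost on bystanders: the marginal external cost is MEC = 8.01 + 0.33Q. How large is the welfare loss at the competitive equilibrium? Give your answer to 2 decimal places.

DWL = €17.70

Market equilibrium (private): 16.20 + 3.01Q = 87.64 - 1.56Q → Q_m = 15.6324.
Social marginal benefit = demand − MEC = 79.63 - 1.89Q.
Set SMB = MC: 79.63 - 1.89Q = 16.20 + 3.01Q → Q* = 12.9449.
Height of the DWL triangle at Q_m is MC(Q_m) − SMB(Q_m) = MEC(Q_m) = 13.1687.
DWL = ½ × 2.6875 × 13.1687 = 17.6954.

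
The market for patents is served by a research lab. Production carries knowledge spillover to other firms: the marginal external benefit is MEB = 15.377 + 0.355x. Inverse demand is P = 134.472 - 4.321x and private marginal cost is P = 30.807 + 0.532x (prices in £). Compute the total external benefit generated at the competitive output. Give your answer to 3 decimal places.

Market equilibrium (private): 30.807 + 0.532x = 134.472 - 4.321x → x_m = 21.3610.
Total external benefit = ∫₀^{x_m} (15.377 + 0.355x) dx = 15.377×21.3610 + ½×0.355×21.3610² = 409.4600.

£409.460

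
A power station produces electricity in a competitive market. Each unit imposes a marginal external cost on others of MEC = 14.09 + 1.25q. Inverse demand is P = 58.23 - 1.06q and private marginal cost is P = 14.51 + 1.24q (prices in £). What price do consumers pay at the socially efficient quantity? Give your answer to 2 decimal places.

P = £49.38

Social marginal cost = private MC + MEC = 28.60 + 2.49q.
Set SMC = demand: 28.60 + 2.49q = 58.23 - 1.06q → q* = 8.3465.
Consumer price on the demand curve at q*: 58.23 − 1.06×8.3465 = 49.3827.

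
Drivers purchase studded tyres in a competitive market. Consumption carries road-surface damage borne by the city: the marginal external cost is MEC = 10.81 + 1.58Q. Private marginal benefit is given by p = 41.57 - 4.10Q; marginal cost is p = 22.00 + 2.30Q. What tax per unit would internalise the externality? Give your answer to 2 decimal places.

tax = 12.54 per unit

Social marginal benefit = demand − MEC = 30.76 - 5.68Q.
Set SMB = MC: 30.76 - 5.68Q = 22.00 + 2.30Q → Q* = 1.0977.
The Pigouvian tax equals MEC at Q*: 10.81 + 1.58×1.0977 = 12.5444.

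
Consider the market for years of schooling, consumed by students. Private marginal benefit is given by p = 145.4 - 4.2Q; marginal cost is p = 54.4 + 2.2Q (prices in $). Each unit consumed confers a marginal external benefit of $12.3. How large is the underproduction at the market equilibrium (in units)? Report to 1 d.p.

Market equilibrium (private): 54.4 + 2.2Q = 145.4 - 4.2Q → Q_m = 14.2188.
Social marginal benefit = demand + MEB = 157.7 - 4.2Q.
Set SMB = MC: 157.7 - 4.2Q = 54.4 + 2.2Q → Q* = 16.1406.
Gap = |14.2188 − 16.1406| = 1.9218.

1.9 units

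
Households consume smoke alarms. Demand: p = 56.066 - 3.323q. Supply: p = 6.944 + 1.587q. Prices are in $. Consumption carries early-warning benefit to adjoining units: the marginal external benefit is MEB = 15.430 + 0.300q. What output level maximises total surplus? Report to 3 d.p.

Social marginal benefit = demand + MEB = 71.496 - 3.023q.
Set SMB = MC: 71.496 - 3.023q = 6.944 + 1.587q → q* = 14.0026.

q* = 14.003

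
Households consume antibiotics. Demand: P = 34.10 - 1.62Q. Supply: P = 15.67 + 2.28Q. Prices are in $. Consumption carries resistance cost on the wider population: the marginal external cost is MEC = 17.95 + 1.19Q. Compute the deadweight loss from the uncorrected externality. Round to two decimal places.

Market equilibrium (private): 15.67 + 2.28Q = 34.10 - 1.62Q → Q_m = 4.7256.
Social marginal benefit = demand − MEC = 16.15 - 2.81Q.
Set SMB = MC: 16.15 - 2.81Q = 15.67 + 2.28Q → Q* = 0.0943.
Height of the DWL triangle at Q_m is MC(Q_m) − SMB(Q_m) = MEC(Q_m) = 23.5735.
DWL = ½ × 4.6313 × 23.5735 = 54.5880.

DWL = $54.59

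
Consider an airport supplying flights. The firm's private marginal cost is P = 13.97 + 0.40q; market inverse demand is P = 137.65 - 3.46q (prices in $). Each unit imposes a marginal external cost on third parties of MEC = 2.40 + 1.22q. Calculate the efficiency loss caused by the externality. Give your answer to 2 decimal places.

DWL = $169.44

Market equilibrium (private): 13.97 + 0.40q = 137.65 - 3.46q → q_m = 32.0415.
Social marginal cost = private MC + MEC = 16.37 + 1.62q.
Set SMC = demand: 16.37 + 1.62q = 137.65 - 3.46q → q* = 23.8740.
Between q* and q_m the wedge SMC − demand runs linearly from 0 to MEC(q_m), so the loss is a triangle.
DWL = ½ × 8.1675 × 41.4906 = 169.4372.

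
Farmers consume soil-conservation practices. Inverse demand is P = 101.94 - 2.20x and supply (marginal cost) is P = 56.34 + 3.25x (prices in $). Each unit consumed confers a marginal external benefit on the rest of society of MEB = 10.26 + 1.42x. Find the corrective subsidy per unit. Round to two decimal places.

Social marginal benefit = demand + MEB = 112.20 - 0.78x.
Set SMB = MC: 112.20 - 0.78x = 56.34 + 3.25x → x* = 13.8610.
The Pigouvian subsidy equals MEB at x*: 10.26 + 1.42×13.8610 = 29.9426.

subsidy = $29.94 per unit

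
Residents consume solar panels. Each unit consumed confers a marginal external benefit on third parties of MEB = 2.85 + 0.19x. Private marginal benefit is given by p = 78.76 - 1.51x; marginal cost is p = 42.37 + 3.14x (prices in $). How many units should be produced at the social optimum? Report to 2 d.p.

x* = 8.80

Social marginal benefit = demand + MEB = 81.61 - 1.32x.
Set SMB = MC: 81.61 - 1.32x = 42.37 + 3.14x → x* = 8.7982.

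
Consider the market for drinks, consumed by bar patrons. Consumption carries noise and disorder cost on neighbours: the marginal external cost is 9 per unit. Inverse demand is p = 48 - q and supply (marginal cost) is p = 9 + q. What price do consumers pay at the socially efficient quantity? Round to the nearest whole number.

P = 33

Social marginal benefit = demand − MEC = 39 - q.
Set SMB = MC: 39 - q = 9 + q → q* = 15.0000.
Consumer price on the demand curve at q*: 48 − 1×15.0000 = 33.0000.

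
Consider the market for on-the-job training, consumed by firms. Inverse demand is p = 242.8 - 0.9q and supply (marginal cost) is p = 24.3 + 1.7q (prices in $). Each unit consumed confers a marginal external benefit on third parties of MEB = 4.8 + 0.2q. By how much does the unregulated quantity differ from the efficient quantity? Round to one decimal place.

Market equilibrium (private): 24.3 + 1.7q = 242.8 - 0.9q → q_m = 84.0385.
Social marginal benefit = demand + MEB = 247.6 - 0.7q.
Set SMB = MC: 247.6 - 0.7q = 24.3 + 1.7q → q* = 93.0417.
Gap = |84.0385 − 93.0417| = 9.0032.

9.0 units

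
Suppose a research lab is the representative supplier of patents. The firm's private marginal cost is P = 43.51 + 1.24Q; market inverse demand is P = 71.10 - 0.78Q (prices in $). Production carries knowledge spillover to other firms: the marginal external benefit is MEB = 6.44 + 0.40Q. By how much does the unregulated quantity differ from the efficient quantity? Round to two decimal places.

7.35 units

Market equilibrium (private): 43.51 + 1.24Q = 71.10 - 0.78Q → Q_m = 13.6584.
Social marginal cost = private MC − MEB = 37.07 + 0.84Q.
Set SMC = demand: 37.07 + 0.84Q = 71.10 - 0.78Q → Q* = 21.0062.
Gap = |13.6584 − 21.0062| = 7.3478.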